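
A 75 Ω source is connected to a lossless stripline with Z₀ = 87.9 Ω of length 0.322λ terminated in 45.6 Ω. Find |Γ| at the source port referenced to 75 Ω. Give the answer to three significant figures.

|Γ| ≈ 0.365

βl = 2π × 0.322 = 116°
tan(βl) = -2.06
Z_in = Z_0·(Z_L + jZ_0·tanβl)/(Z_0 + jZ_L·tanβl) = 112 − j61.8 Ω
Γ_s = (Z_in − Z_s)/(Z_in + Z_s) = (36.6 − j61.8)/(187 − j61.8), |Γ_s| = 0.365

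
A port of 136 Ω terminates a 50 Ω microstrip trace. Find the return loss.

Γ = (136 − 50)/(136 + 50) = 0.462
RL = −20·log₁₀|Γ| = −20·log₁₀(0.462)

RL ≈ 6.7 dB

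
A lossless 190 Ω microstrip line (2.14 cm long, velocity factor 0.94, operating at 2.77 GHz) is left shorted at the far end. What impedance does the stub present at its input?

λ = v/f = 0.94·c / 2.77 GHz = 0.102 m
βl = 2π·l/λ = 2π × 0.21 = 75.7°
tan(βl) = 3.92
For a shorted stub, Z_in = jZ_0·tan(βl)

Z_in ≈ +j744 Ω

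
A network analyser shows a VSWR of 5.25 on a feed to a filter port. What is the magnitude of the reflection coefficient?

|Γ| ≈ 0.68

|Γ| = (S − 1)/(S + 1) = (5.25 − 1)/(5.25 + 1) = 4.25/6.25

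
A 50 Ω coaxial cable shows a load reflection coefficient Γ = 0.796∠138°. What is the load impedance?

Z_L = Z_0·(1 + Γ)/(1 − Γ) = 50·(0.408 + j0.533)/(1.59 − j0.533)

Z_L ≈ 6.5 + j18.9 Ω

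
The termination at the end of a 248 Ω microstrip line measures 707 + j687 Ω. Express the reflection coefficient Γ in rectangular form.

Γ ≈ 0.658 + j0.246

Γ = (Z_L − Z_0)/(Z_L + Z_0) = (459 + j687)/(955 + j687)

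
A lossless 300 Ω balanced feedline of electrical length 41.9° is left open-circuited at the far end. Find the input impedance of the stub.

Z_in ≈ −j334 Ω

tan(βl) = 0.897
For an open-circuited stub, Z_in = −jZ_0·cot(βl) = −jZ_0/tan(βl)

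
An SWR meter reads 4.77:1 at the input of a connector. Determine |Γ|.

|Γ| ≈ 0.653

|Γ| = (S − 1)/(S + 1) = (4.77 − 1)/(4.77 + 1) = 3.77/5.77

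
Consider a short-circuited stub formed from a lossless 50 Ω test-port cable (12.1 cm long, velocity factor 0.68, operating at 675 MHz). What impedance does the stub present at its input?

Z_in ≈ −j36.2 Ω

λ = v/f = 0.68·c / 675 MHz = 0.302 m
βl = 2π·l/λ = 2π × 0.4 = 144°
tan(βl) = -0.723
For a short-circuited stub, Z_in = jZ_0·tan(βl)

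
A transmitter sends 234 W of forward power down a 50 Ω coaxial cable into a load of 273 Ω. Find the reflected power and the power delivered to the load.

P_reflected ≈ 112 W; P_delivered ≈ 122 W

Γ = (273 − 50)/(273 + 50) = 0.69
|Γ|² = 0.477
P_refl = |Γ|²·P_inc = 112 W, P_del = (1 − |Γ|²)·P_inc = 122 W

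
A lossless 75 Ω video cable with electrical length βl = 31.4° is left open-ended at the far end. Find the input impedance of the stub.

Z_in ≈ −j123 Ω

tan(βl) = 0.61
For an open-ended stub, Z_in = −jZ_0·cot(βl) = −jZ_0/tan(βl)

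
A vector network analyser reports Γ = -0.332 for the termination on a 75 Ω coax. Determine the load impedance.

Z_L = Z_0·(1 + Γ)/(1 − Γ) = 75·(0.668)/(1.33)

Z_L ≈ 37.6 Ω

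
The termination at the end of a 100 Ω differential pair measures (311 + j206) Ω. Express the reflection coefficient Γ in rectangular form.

Γ ≈ 0.611 + j0.195

Γ = (Z_L − Z_0)/(Z_L + Z_0) = (211 + j206)/(411 + j206)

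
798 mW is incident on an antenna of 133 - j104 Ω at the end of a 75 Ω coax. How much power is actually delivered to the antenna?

|Γ| = |(58 − j104)/(208 − j104)| = 0.512
|Γ|² = 0.262
P_refl = |Γ|²·P_inc = 209 mW, P_del = (1 − |Γ|²)·P_inc = 589 mW

P_delivered ≈ 589 mW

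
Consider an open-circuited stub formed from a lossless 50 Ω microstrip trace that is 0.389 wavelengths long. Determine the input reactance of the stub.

X_in ≈ 59.7 Ω (inductive)

βl = 2π × 0.389 = 140°
tan(βl) = -0.838
For an open-circuited stub, Z_in = −jZ_0·cot(βl) = −jZ_0/tan(βl)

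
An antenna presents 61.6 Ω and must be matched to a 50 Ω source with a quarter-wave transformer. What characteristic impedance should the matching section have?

Z_qwt = √(Z_0·R_L) = √(50 × 61.6) = √3080

Z_qwt ≈ 55.5 Ω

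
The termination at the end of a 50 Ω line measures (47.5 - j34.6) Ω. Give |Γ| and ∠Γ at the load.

Γ ≈ 0.335 ∠ -74.6°

Γ = (Z_L − Z_0)/(Z_L + Z_0) = (-2.5 − j34.6)/(97.5 − j34.6)
|Γ| = 34.7/103 = 0.335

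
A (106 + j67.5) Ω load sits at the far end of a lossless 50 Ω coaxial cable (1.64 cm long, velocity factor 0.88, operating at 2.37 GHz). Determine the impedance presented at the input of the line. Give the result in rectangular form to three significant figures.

λ = v/f = 0.88·c / 2.37 GHz = 0.111 m
βl = 2π·l/λ = 2π × 0.147 = 53°
tan(βl) = tan(53°) = 1.33
Z_in = Z_0·(Z_L + jZ_0·tanβl)/(Z_0 + jZ_L·tanβl)
     = 50·(106 + j134)/(-39.6 + j141)

Z_in ≈ 34.3 − j47.3 Ω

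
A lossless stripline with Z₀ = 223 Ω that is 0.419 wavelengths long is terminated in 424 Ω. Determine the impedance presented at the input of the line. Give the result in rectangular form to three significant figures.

Z_in ≈ 262 + j153 Ω

βl = 2π × 0.419 = 151°
tan(βl) = tan(151°) = -0.558
Z_in = Z_0·(Z_L + jZ_0·tanβl)/(Z_0 + jZ_L·tanβl)
     = 223·(424 − j124)/(223 − j237)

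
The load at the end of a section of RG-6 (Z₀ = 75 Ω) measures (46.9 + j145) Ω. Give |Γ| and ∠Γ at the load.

Γ = (Z_L − Z_0)/(Z_L + Z_0) = (-28.1 + j145)/(121.9 + j145)
|Γ| = 148/189 = 0.78

Γ ≈ 0.78 ∠ 51°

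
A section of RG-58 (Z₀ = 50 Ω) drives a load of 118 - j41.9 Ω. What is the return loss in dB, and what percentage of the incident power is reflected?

RL ≈ 6.72 dB; 21.3% of incident power reflected

Γ = (68 − j41.9)/(168 − j41.9), |Γ| = 0.461
RL = −20·log₁₀(0.461) = 6.72 dB
P_refl/P_inc = |Γ|² = 0.213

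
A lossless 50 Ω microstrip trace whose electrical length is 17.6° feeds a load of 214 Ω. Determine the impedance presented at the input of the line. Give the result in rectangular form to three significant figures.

Z_in ≈ 82.8 − j96.6 Ω

tan(βl) = tan(17.6°) = 0.317
Z_in = Z_0·(Z_L + jZ_0·tanβl)/(Z_0 + jZ_L·tanβl)
     = 50·(214 + j15.9)/(50 + j67.9)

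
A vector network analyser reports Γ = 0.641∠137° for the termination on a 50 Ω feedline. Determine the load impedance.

Z_L = Z_0·(1 + Γ)/(1 − Γ) = 50·(0.531 + j0.437)/(1.47 − j0.437)

Z_L ≈ 12.5 + j18.6 Ω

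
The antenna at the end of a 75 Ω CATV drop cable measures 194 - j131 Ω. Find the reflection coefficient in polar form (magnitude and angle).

Γ = (Z_L − Z_0)/(Z_L + Z_0) = (119 − j131)/(269 − j131)
|Γ| = 177/299 = 0.592

Γ ≈ 0.592 ∠ -21.8°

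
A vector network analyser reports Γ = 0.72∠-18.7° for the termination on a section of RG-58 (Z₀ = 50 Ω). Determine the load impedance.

Z_L ≈ 156 − j149 Ω

Z_L = Z_0·(1 + Γ)/(1 − Γ) = 50·(1.68 − j0.231)/(0.318 + j0.231)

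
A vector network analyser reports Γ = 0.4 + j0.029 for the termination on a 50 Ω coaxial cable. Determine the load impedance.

Z_L ≈ 116 + j8.04 Ω

Z_L = Z_0·(1 + Γ)/(1 − Γ) = 50·(1.4 + j0.029)/(0.6 − j0.029)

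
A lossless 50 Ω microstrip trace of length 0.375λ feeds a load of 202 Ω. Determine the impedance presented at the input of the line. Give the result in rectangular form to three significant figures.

βl = 2π × 0.375 = 135°
tan(βl) = tan(135°) = -1
Z_in = Z_0·(Z_L + jZ_0·tanβl)/(Z_0 + jZ_L·tanβl)
     = 50·(202 − j50)/(50 − j202)

Z_in ≈ 23.3 + j44.2 Ω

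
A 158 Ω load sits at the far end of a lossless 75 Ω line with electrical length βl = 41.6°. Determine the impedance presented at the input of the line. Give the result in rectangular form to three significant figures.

Z_in ≈ 62.8 − j50.9 Ω

tan(βl) = tan(41.6°) = 0.888
Z_in = Z_0·(Z_L + jZ_0·tanβl)/(Z_0 + jZ_L·tanβl)
     = 75·(158 + j66.6)/(75 + j140)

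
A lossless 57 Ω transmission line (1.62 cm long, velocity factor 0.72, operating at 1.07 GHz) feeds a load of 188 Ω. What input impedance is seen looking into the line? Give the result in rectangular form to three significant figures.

Z_in ≈ 56.9 − j72.1 Ω

λ = v/f = 0.72·c / 1.07 GHz = 0.202 m
βl = 2π·l/λ = 2π × 0.0802 = 28.9°
tan(βl) = tan(28.9°) = 0.552
Z_in = Z_0·(Z_L + jZ_0·tanβl)/(Z_0 + jZ_L·tanβl)
     = 57·(188 + j31.5)/(57 + j104)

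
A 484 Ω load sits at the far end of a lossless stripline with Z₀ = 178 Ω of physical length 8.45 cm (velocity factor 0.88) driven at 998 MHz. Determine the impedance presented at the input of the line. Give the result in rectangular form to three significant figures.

λ = v/f = 0.88·c / 998 MHz = 0.265 m
βl = 2π·l/λ = 2π × 0.319 = 115°
tan(βl) = tan(115°) = -2.14
Z_in = Z_0·(Z_L + jZ_0·tanβl)/(Z_0 + jZ_L·tanβl)
     = 178·(484 − j382)/(178 − j1040)

Z_in ≈ 77.4 + j69.7 Ω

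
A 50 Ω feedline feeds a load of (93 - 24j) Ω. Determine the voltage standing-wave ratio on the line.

Γ = (Z_L − Z_0)/(Z_L + Z_0) = (43 − j24)/(143 − j24)
|Γ| = 49.2/145 = 0.34
VSWR = (1 + |Γ|)/(1 − |Γ|) = 1.34/0.66

VSWR ≈ 2.03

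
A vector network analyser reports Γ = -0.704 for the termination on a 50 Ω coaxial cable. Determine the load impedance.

Z_L ≈ 8.69 Ω

Z_L = Z_0·(1 + Γ)/(1 − Γ) = 50·(0.296)/(1.7)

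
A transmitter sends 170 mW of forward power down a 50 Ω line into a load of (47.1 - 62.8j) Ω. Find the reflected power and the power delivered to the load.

|Γ| = |(-2.9 − j62.8)/(97.1 − j62.8)| = 0.544
|Γ|² = 0.296
P_refl = |Γ|²·P_inc = 50.2 mW, P_del = (1 − |Γ|²)·P_inc = 120 mW

P_reflected ≈ 50.2 mW; P_delivered ≈ 120 mW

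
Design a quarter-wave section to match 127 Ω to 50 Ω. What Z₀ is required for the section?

Z_qwt ≈ 79.7 Ω

Z_qwt = √(Z_0·R_L) = √(50 × 127) = √6350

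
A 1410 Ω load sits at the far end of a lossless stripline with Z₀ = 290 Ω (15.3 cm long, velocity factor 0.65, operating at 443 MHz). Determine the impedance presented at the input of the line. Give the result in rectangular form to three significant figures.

λ = v/f = 0.65·c / 443 MHz = 0.44 m
βl = 2π·l/λ = 2π × 0.348 = 125°
tan(βl) = tan(125°) = -1.42
Z_in = Z_0·(Z_L + jZ_0·tanβl)/(Z_0 + jZ_L·tanβl)
     = 290·(1410 − j412)/(290 − j2000)

Z_in ≈ 87.3 + j191 Ω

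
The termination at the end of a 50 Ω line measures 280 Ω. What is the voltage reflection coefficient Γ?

Γ = 0.697

Γ = (Z_L − Z_0)/(Z_L + Z_0) = (280 − 50)/(280 + 50) = 230/330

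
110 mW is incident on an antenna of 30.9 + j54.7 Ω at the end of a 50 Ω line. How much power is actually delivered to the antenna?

|Γ| = |(-19.1 + j54.7)/(80.9 + j54.7)| = 0.593
|Γ|² = 0.352
P_refl = |Γ|²·P_inc = 38.7 mW, P_del = (1 − |Γ|²)·P_inc = 71.3 mW

P_delivered ≈ 71.3 mW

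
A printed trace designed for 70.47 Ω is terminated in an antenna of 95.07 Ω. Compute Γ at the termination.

Γ = 0.149

Γ = (Z_L − Z_0)/(Z_L + Z_0) = (95.07 − 70.47)/(95.07 + 70.47) = 24.6/165.5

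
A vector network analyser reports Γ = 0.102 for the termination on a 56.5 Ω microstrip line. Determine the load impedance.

Z_L = Z_0·(1 + Γ)/(1 − Γ) = 56.5·(1.1)/(0.898)

Z_L ≈ 69.3 Ω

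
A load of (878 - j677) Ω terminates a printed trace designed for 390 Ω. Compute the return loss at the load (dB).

RL ≈ 4.72 dB

Γ = (488 − j677)/(1268 − j677), |Γ| = 0.581
RL = −20·log₁₀|Γ| = −20·log₁₀(0.581)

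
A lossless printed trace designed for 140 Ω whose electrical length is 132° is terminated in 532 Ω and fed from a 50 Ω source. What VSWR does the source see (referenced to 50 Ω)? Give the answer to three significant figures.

tan(βl) = -1.11
Z_in = Z_0·(Z_L + jZ_0·tanβl)/(Z_0 + jZ_L·tanβl) = 63.2 + j111 Ω
Γ_s = (Z_in − Z_s)/(Z_in + Z_s) = (13.2 + j111)/(113 + j111), |Γ_s| = 0.705
VSWR = (1 + |Γ_s|)/(1 − |Γ_s|)

VSWR ≈ 5.79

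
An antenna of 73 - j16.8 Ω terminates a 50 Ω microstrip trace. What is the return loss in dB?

Γ = (23 − j16.8)/(123 − j16.8), |Γ| = 0.229
RL = −20·log₁₀|Γ| = −20·log₁₀(0.229)

RL ≈ 12.8 dB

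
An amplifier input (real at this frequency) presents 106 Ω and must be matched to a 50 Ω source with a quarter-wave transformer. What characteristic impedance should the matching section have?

Z_qwt = √(Z_0·R_L) = √(50 × 106) = √5300

Z_qwt ≈ 72.8 Ω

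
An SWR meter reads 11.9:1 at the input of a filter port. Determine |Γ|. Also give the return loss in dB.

|Γ| ≈ 0.845; return loss ≈ 1.46 dB

|Γ| = (S − 1)/(S + 1) = (11.9 − 1)/(11.9 + 1) = 10.9/12.9
RL = −20·log₁₀|Γ| = −20·log₁₀(0.845)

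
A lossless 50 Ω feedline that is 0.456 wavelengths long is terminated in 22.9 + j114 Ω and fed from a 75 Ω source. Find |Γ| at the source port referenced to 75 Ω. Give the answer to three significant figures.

βl = 2π × 0.456 = 164°
tan(βl) = -0.284
Z_in = Z_0·(Z_L + jZ_0·tanβl)/(Z_0 + jZ_L·tanβl) = 9.07 + j61.3 Ω
Γ_s = (Z_in − Z_s)/(Z_in + Z_s) = (-65.9 + j61.3)/(84.1 + j61.3), |Γ_s| = 0.865

|Γ| ≈ 0.865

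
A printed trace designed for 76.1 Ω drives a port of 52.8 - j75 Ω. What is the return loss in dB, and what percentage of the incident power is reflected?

RL ≈ 5.57 dB; 27.7% of incident power reflected

Γ = (-23.3 − j75)/(128.9 − j75), |Γ| = 0.527
RL = −20·log₁₀(0.527) = 5.57 dB
P_refl/P_inc = |Γ|² = 0.277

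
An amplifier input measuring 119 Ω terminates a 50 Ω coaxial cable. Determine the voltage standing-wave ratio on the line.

VSWR ≈ 2.38

Γ = (119 − 50)/(119 + 50) = 0.408
VSWR = (1 + 0.408)/(1 − 0.408)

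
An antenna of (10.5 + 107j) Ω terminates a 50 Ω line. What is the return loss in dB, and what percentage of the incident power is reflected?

RL ≈ 0.65 dB; 86.1% of incident power reflected

Γ = (-39.5 + j107)/(60.5 + j107), |Γ| = 0.928
RL = −20·log₁₀(0.928) = 0.65 dB
P_refl/P_inc = |Γ|² = 0.861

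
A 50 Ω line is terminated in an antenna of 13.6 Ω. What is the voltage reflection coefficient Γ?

Γ = -0.572

Γ = (Z_L − Z_0)/(Z_L + Z_0) = (13.6 − 50)/(13.6 + 50) = -36.4/63.6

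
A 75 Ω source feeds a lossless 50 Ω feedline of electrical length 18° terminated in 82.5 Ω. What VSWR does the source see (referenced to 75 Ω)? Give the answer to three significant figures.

tan(βl) = 0.325
Z_in = Z_0·(Z_L + jZ_0·tanβl)/(Z_0 + jZ_L·tanβl) = 70.8 − j21.7 Ω
Γ_s = (Z_in − Z_s)/(Z_in + Z_s) = (-4.15 − j21.7)/(146 − j21.7), |Γ_s| = 0.15
VSWR = (1 + |Γ_s|)/(1 − |Γ_s|)

VSWR ≈ 1.35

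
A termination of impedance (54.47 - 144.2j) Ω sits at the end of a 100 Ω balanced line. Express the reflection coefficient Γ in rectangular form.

Γ ≈ 0.308 − j0.646

Γ = (Z_L − Z_0)/(Z_L + Z_0) = (-45.53 − j144.2)/(154.5 − j144.2)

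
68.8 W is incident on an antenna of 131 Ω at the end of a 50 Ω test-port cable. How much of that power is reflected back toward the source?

P_reflected ≈ 13.8 W

Γ = (131 − 50)/(131 + 50) = 0.448
|Γ|² = 0.2
P_refl = |Γ|²·P_inc = 13.8 W, P_del = (1 − |Γ|²)·P_inc = 55 W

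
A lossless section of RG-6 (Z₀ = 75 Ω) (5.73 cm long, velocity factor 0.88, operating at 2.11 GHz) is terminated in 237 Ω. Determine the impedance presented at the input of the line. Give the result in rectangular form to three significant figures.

λ = v/f = 0.88·c / 2.11 GHz = 0.125 m
βl = 2π·l/λ = 2π × 0.458 = 165°
tan(βl) = tan(165°) = -0.27
Z_in = Z_0·(Z_L + jZ_0·tanβl)/(Z_0 + jZ_L·tanβl)
     = 75·(237 − j20.3)/(75 − j64.1)

Z_in ≈ 147 + j105 Ω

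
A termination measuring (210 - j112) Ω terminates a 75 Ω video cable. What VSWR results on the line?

VSWR ≈ 3.68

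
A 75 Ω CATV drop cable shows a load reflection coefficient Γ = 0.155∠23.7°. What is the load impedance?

Z_L ≈ 98.9 + j12.6 Ω

Z_L = Z_0·(1 + Γ)/(1 − Γ) = 75·(1.14 + j0.0623)/(0.858 − j0.0623)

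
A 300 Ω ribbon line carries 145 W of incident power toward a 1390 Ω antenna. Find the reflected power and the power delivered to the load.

P_reflected ≈ 60.3 W; P_delivered ≈ 84.7 W

Γ = (1390 − 300)/(1390 + 300) = 0.645
|Γ|² = 0.416
P_refl = |Γ|²·P_inc = 60.3 W, P_del = (1 − |Γ|²)·P_inc = 84.7 W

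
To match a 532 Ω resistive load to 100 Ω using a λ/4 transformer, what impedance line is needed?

Z_qwt = √(Z_0·R_L) = √(100 × 532) = √53200

Z_qwt ≈ 231 Ω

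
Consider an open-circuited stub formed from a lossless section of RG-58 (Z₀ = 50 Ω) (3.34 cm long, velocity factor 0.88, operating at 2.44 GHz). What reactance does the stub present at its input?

X_in ≈ 19.3 Ω (inductive)

λ = v/f = 0.88·c / 2.44 GHz = 0.108 m
βl = 2π·l/λ = 2π × 0.309 = 111°
tan(βl) = -2.59
For an open-circuited stub, Z_in = −jZ_0·cot(βl) = −jZ_0/tan(βl)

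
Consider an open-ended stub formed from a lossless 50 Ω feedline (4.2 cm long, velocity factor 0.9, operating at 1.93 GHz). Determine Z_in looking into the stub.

λ = v/f = 0.9·c / 1.93 GHz = 0.14 m
βl = 2π·l/λ = 2π × 0.3 = 108°
tan(βl) = -3.06
For an open-ended stub, Z_in = −jZ_0·cot(βl) = −jZ_0/tan(βl)

Z_in ≈ +j16.3 Ω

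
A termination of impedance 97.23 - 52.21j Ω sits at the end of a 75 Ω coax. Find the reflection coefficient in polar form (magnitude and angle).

Γ ≈ 0.315 ∠ -50.1°

Γ = (Z_L − Z_0)/(Z_L + Z_0) = (22.23 − j52.21)/(172.2 − j52.21)
|Γ| = 56.7/180 = 0.315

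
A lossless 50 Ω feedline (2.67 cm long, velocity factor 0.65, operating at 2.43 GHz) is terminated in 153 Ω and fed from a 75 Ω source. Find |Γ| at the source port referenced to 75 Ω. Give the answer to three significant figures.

|Γ| ≈ 0.6

λ = v/f = 0.65·c / 2.43 GHz = 0.0802 m
βl = 2π·l/λ = 2π × 0.333 = 120°
tan(βl) = -1.75
Z_in = Z_0·(Z_L + jZ_0·tanβl)/(Z_0 + jZ_L·tanβl) = 21 + j24.7 Ω
Γ_s = (Z_in − Z_s)/(Z_in + Z_s) = (-54 + j24.7)/(96 + j24.7), |Γ_s| = 0.6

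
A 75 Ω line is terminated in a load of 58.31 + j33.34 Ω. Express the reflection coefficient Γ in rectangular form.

Γ ≈ -0.059 + j0.265

Γ = (Z_L − Z_0)/(Z_L + Z_0) = (-16.69 + j33.34)/(133.3 + j33.34)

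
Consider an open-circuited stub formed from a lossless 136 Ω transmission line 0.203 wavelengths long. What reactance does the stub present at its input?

X_in ≈ -41.4 Ω (capacitive)

βl = 2π × 0.203 = 73.1°
tan(βl) = 3.29
For an open-circuited stub, Z_in = −jZ_0·cot(βl) = −jZ_0/tan(βl)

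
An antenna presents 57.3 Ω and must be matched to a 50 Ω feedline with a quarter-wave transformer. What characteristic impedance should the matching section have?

Z_qwt = √(Z_0·R_L) = √(50 × 57.3) = √2865

Z_qwt ≈ 53.5 Ω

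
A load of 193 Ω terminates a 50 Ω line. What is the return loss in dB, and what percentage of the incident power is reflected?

RL ≈ 4.61 dB; 34.6% of incident power reflected

Γ = (193 − 50)/(193 + 50) = 0.588
RL = −20·log₁₀(0.588) = 4.61 dB
P_refl/P_inc = |Γ|² = 0.346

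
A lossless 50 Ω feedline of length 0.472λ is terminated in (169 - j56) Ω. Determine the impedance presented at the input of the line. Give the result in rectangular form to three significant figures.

βl = 2π × 0.472 = 170°
tan(βl) = tan(170°) = -0.178
Z_in = Z_0·(Z_L + jZ_0·tanβl)/(Z_0 + jZ_L·tanβl)
     = 50·(169 − j64.9)/(40 − j30)

Z_in ≈ 174 + j49.5 Ω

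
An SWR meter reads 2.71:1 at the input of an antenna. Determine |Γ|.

|Γ| = (S − 1)/(S + 1) = (2.71 − 1)/(2.71 + 1) = 1.71/3.71

|Γ| ≈ 0.461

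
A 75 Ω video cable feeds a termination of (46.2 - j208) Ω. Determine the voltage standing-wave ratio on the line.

VSWR ≈ 14.7

Γ = (Z_L − Z_0)/(Z_L + Z_0) = (-28.8 − j208)/(121.2 − j208)
|Γ| = 210/241 = 0.872
VSWR = (1 + |Γ|)/(1 − |Γ|) = 1.87/0.128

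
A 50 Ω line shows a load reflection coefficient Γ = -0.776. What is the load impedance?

Z_L ≈ 6.31 Ω

Z_L = Z_0·(1 + Γ)/(1 − Γ) = 50·(0.224)/(1.78)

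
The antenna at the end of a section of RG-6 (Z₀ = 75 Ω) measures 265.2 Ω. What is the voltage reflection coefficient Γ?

Γ = (Z_L − Z_0)/(Z_L + Z_0) = (265.2 − 75)/(265.2 + 75) = 190.2/340.2

Γ = 0.559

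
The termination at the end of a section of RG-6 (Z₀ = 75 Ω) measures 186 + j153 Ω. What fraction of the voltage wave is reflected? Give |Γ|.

|Γ| ≈ 0.625

Γ = (Z_L − Z_0)/(Z_L + Z_0) = (111 + j153)/(261 + j153)
|Γ| = 189/303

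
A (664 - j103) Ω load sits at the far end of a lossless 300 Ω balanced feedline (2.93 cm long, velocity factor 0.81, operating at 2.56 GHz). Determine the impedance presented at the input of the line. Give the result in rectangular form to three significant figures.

Z_in ≈ 156 + j113 Ω

λ = v/f = 0.81·c / 2.56 GHz = 0.0949 m
βl = 2π·l/λ = 2π × 0.309 = 111°
tan(βl) = tan(111°) = -2.59
Z_in = Z_0·(Z_L + jZ_0·tanβl)/(Z_0 + jZ_L·tanβl)
     = 300·(664 − j880)/(33.4 − j1720)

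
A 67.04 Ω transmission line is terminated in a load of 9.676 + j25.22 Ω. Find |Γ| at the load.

Γ = (Z_L − Z_0)/(Z_L + Z_0) = (-57.36 + j25.22)/(76.72 + j25.22)
|Γ| = 62.7/80.8

|Γ| ≈ 0.776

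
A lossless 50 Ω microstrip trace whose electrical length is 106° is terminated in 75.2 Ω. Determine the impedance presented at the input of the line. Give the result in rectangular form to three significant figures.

Z_in ≈ 34.7 + j7.72 Ω

tan(βl) = tan(106°) = -3.49
Z_in = Z_0·(Z_L + jZ_0·tanβl)/(Z_0 + jZ_L·tanβl)
     = 50·(75.2 − j174)/(50 − j262)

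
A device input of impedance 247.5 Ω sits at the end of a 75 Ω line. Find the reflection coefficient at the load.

Γ = 0.535

Γ = (Z_L − Z_0)/(Z_L + Z_0) = (247.5 − 75)/(247.5 + 75) = 172.5/322.5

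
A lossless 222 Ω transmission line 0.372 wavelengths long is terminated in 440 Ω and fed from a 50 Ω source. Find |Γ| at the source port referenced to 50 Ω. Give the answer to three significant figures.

βl = 2π × 0.372 = 134°
tan(βl) = -1.04
Z_in = Z_0·(Z_L + jZ_0·tanβl)/(Z_0 + jZ_L·tanβl) = 175 + j129 Ω
Γ_s = (Z_in − Z_s)/(Z_in + Z_s) = (125 + j129)/(225 + j129), |Γ_s| = 0.692

|Γ| ≈ 0.692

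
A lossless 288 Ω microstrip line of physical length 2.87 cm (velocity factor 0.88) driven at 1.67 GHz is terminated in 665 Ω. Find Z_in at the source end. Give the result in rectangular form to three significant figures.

Z_in ≈ 145 − j103 Ω

λ = v/f = 0.88·c / 1.67 GHz = 0.158 m
βl = 2π·l/λ = 2π × 0.182 = 65.4°
tan(βl) = tan(65.4°) = 2.18
Z_in = Z_0·(Z_L + jZ_0·tanβl)/(Z_0 + jZ_L·tanβl)
     = 288·(665 + j628)/(288 + j1450)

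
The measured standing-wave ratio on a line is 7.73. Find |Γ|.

|Γ| ≈ 0.771

|Γ| = (S − 1)/(S + 1) = (7.73 − 1)/(7.73 + 1) = 6.73/8.73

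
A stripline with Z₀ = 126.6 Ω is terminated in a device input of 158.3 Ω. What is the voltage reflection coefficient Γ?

Γ = (Z_L − Z_0)/(Z_L + Z_0) = (158.3 − 126.6)/(158.3 + 126.6) = 31.7/284.9

Γ = 0.111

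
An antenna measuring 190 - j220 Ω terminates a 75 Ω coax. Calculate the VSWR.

VSWR ≈ 6.16

Γ = (Z_L − Z_0)/(Z_L + Z_0) = (115 − j220)/(265 − j220)
|Γ| = 248/344 = 0.721
VSWR = (1 + |Γ|)/(1 − |Γ|) = 1.72/0.279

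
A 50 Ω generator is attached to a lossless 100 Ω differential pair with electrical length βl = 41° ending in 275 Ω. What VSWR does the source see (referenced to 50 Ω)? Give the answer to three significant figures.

VSWR ≈ 3.88

tan(βl) = 0.869
Z_in = Z_0·(Z_L + jZ_0·tanβl)/(Z_0 + jZ_L·tanβl) = 71.9 − j85 Ω
Γ_s = (Z_in − Z_s)/(Z_in + Z_s) = (21.9 − j85)/(122 − j85), |Γ_s| = 0.59
VSWR = (1 + |Γ_s|)/(1 − |Γ_s|)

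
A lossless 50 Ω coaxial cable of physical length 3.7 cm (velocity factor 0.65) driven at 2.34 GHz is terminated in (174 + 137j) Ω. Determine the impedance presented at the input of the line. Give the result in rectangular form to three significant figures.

Z_in ≈ 34.9 + j81.4 Ω

λ = v/f = 0.65·c / 2.34 GHz = 0.0833 m
βl = 2π·l/λ = 2π × 0.444 = 160°
tan(βl) = tan(160°) = -0.367
Z_in = Z_0·(Z_L + jZ_0·tanβl)/(Z_0 + jZ_L·tanβl)
     = 50·(174 + j119)/(100 − j63.9)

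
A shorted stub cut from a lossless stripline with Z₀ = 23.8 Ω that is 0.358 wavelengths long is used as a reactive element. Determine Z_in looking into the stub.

Z_in ≈ −j29.5 Ω

βl = 2π × 0.358 = 129°
tan(βl) = -1.24
For a shorted stub, Z_in = jZ_0·tan(βl)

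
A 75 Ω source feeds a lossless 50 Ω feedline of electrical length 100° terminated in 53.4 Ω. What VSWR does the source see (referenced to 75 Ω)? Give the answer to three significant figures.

VSWR ≈ 1.6

tan(βl) = -5.67
Z_in = Z_0·(Z_L + jZ_0·tanβl)/(Z_0 + jZ_L·tanβl) = 47 + j1.06 Ω
Γ_s = (Z_in − Z_s)/(Z_in + Z_s) = (-28 + j1.06)/(122 + j1.06), |Γ_s| = 0.23
VSWR = (1 + |Γ_s|)/(1 − |Γ_s|)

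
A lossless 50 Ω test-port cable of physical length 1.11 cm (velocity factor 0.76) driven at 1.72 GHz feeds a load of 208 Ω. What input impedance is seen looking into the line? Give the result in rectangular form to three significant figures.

Z_in ≈ 40.7 − j69.3 Ω

λ = v/f = 0.76·c / 1.72 GHz = 0.133 m
βl = 2π·l/λ = 2π × 0.0837 = 30.1°
tan(βl) = tan(30.1°) = 0.581
Z_in = Z_0·(Z_L + jZ_0·tanβl)/(Z_0 + jZ_L·tanβl)
     = 50·(208 + j29)/(50 + j121)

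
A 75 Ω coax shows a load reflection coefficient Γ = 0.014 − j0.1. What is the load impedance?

Z_L = Z_0·(1 + Γ)/(1 − Γ) = 75·(1.01 − j0.1)/(0.986 + j0.1)

Z_L ≈ 75.6 − j15.3 Ω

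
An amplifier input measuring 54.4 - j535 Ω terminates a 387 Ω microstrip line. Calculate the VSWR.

Γ = (Z_L − Z_0)/(Z_L + Z_0) = (-332.6 − j535)/(441.4 − j535)
|Γ| = 630/694 = 0.908
VSWR = (1 + |Γ|)/(1 − |Γ|) = 1.91/0.0917

VSWR ≈ 20.8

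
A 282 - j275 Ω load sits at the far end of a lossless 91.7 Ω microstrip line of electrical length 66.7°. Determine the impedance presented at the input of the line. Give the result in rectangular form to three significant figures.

tan(βl) = tan(66.7°) = 2.32
Z_in = Z_0·(Z_L + jZ_0·tanβl)/(Z_0 + jZ_L·tanβl)
     = 91.7·(282 − j62.1)/(730 + j655)

Z_in ≈ 15.8 − j21.9 Ω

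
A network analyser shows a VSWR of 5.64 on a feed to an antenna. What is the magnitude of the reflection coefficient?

|Γ| = (S − 1)/(S + 1) = (5.64 − 1)/(5.64 + 1) = 4.64/6.64

|Γ| ≈ 0.699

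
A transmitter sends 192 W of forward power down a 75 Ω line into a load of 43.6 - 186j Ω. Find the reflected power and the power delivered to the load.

P_reflected ≈ 140 W; P_delivered ≈ 51.6 W

|Γ| = |(-31.4 − j186)/(118.6 − j186)| = 0.855
|Γ|² = 0.731
P_refl = |Γ|²·P_inc = 140 W, P_del = (1 − |Γ|²)·P_inc = 51.6 W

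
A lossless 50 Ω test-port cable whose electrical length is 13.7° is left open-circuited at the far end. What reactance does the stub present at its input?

tan(βl) = 0.244
For an open-circuited stub, Z_in = −jZ_0·cot(βl) = −jZ_0/tan(βl)

X_in ≈ -205 Ω (capacitive)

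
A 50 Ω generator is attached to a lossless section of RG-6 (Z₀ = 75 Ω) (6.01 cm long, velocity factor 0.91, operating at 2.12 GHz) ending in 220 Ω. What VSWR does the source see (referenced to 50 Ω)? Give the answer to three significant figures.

λ = v/f = 0.91·c / 2.12 GHz = 0.129 m
βl = 2π·l/λ = 2π × 0.467 = 168°
tan(βl) = -0.212
Z_in = Z_0·(Z_L + jZ_0·tanβl)/(Z_0 + jZ_L·tanβl) = 166 + j87.2 Ω
Γ_s = (Z_in − Z_s)/(Z_in + Z_s) = (116 + j87.2)/(216 + j87.2), |Γ_s| = 0.623
VSWR = (1 + |Γ_s|)/(1 − |Γ_s|)

VSWR ≈ 4.3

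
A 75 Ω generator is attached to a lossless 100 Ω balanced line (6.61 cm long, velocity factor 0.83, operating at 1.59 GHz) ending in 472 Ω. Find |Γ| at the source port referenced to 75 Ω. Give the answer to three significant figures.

|Γ| ≈ 0.701

λ = v/f = 0.83·c / 1.59 GHz = 0.157 m
βl = 2π·l/λ = 2π × 0.422 = 152°
tan(βl) = -0.533
Z_in = Z_0·(Z_L + jZ_0·tanβl)/(Z_0 + jZ_L·tanβl) = 82.7 + j155 Ω
Γ_s = (Z_in − Z_s)/(Z_in + Z_s) = (7.73 + j155)/(158 + j155), |Γ_s| = 0.701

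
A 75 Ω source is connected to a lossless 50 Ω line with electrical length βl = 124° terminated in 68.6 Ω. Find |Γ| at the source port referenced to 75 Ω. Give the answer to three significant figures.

tan(βl) = -1.48
Z_in = Z_0·(Z_L + jZ_0·tanβl)/(Z_0 + jZ_L·tanβl) = 42.7 + j12.7 Ω
Γ_s = (Z_in − Z_s)/(Z_in + Z_s) = (-32.3 + j12.7)/(118 + j12.7), |Γ_s| = 0.293

|Γ| ≈ 0.293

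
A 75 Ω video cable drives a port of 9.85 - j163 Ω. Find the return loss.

Γ = (-65.15 − j163)/(84.85 − j163), |Γ| = 0.955
RL = −20·log₁₀|Γ| = −20·log₁₀(0.955)

RL ≈ 0.398 dB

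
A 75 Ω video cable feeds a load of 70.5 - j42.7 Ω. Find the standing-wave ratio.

VSWR ≈ 1.79

Γ = (Z_L − Z_0)/(Z_L + Z_0) = (-4.5 − j42.7)/(145.5 − j42.7)
|Γ| = 42.9/152 = 0.283
VSWR = (1 + |Γ|)/(1 − |Γ|) = 1.28/0.717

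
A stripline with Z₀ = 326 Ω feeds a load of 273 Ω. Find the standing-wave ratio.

For a purely resistive load, VSWR = R_L/Z_0 or Z_0/R_L (whichever > 1) = 326/273

VSWR ≈ 1.19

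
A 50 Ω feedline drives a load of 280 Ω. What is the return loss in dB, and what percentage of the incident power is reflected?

Γ = (280 − 50)/(280 + 50) = 0.697
RL = −20·log₁₀(0.697) = 3.14 dB
P_refl/P_inc = |Γ|² = 0.486

RL ≈ 3.14 dB; 48.6% of incident power reflected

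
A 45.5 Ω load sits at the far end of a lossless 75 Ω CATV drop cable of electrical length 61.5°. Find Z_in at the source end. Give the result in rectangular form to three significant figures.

tan(βl) = tan(61.5°) = 1.84
Z_in = Z_0·(Z_L + jZ_0·tanβl)/(Z_0 + jZ_L·tanβl)
     = 75·(45.5 + j138)/(75 + j83.8)

Z_in ≈ 88.9 + j38.8 Ω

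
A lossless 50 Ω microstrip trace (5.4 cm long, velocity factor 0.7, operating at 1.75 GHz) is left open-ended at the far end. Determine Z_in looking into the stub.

λ = v/f = 0.7·c / 1.75 GHz = 0.12 m
βl = 2π·l/λ = 2π × 0.45 = 162°
tan(βl) = -0.325
For an open-ended stub, Z_in = −jZ_0·cot(βl) = −jZ_0/tan(βl)

Z_in ≈ +j154 Ω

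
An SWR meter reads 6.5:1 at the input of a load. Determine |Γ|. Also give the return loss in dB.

|Γ| ≈ 0.733; return loss ≈ 2.69 dB

|Γ| = (S − 1)/(S + 1) = (6.5 − 1)/(6.5 + 1) = 5.5/7.5
RL = −20·log₁₀|Γ| = −20·log₁₀(0.733)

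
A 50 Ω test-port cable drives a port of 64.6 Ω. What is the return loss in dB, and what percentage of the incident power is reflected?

Γ = (64.6 − 50)/(64.6 + 50) = 0.127
RL = −20·log₁₀(0.127) = 17.9 dB
P_refl/P_inc = |Γ|² = 0.0162

RL ≈ 17.9 dB; 1.62% of incident power reflected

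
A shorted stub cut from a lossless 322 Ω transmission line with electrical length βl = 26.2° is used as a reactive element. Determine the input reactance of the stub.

X_in ≈ 158 Ω (inductive)

tan(βl) = 0.492
For a shorted stub, Z_in = jZ_0·tan(βl)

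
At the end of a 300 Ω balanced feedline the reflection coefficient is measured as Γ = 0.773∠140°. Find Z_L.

Z_L = Z_0·(1 + Γ)/(1 − Γ) = 300·(0.408 + j0.497)/(1.59 − j0.497)

Z_L ≈ 43.4 + j107 Ω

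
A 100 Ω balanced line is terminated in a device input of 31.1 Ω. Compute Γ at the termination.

Γ = -0.526

Γ = (Z_L − Z_0)/(Z_L + Z_0) = (31.1 − 100)/(31.1 + 100) = -68.9/131.1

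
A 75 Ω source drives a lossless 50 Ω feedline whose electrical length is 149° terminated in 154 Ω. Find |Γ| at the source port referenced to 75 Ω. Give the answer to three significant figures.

tan(βl) = -0.601
Z_in = Z_0·(Z_L + jZ_0·tanβl)/(Z_0 + jZ_L·tanβl) = 47.4 + j57.6 Ω
Γ_s = (Z_in − Z_s)/(Z_in + Z_s) = (-27.6 + j57.6)/(122 + j57.6), |Γ_s| = 0.472

|Γ| ≈ 0.472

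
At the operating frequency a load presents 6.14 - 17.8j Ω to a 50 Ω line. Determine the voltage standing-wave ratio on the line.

VSWR ≈ 9.19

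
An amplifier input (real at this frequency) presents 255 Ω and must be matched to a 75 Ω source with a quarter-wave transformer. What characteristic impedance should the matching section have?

Z_qwt = √(Z_0·R_L) = √(75 × 255) = √19120

Z_qwt ≈ 138 Ω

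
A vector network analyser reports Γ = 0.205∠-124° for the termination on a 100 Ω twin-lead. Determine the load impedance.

Z_L = Z_0·(1 + Γ)/(1 − Γ) = 100·(0.885 − j0.17)/(1.11 + j0.17)

Z_L ≈ 75.4 − j26.7 Ω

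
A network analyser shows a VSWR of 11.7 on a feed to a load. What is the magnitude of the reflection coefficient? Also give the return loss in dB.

|Γ| ≈ 0.843; return loss ≈ 1.49 dB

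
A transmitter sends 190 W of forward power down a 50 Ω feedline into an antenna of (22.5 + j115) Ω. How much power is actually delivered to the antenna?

|Γ| = |(-27.5 + j115)/(72.5 + j115)| = 0.87
|Γ|² = 0.757
P_refl = |Γ|²·P_inc = 144 W, P_del = (1 − |Γ|²)·P_inc = 46.3 W

P_delivered ≈ 46.3 W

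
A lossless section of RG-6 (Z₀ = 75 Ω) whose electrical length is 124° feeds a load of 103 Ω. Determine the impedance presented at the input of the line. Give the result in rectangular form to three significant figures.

Z_in ≈ 64 + j19.1 Ω

tan(βl) = tan(124°) = -1.48
Z_in = Z_0·(Z_L + jZ_0·tanβl)/(Z_0 + jZ_L·tanβl)
     = 75·(103 − j111)/(75 − j153)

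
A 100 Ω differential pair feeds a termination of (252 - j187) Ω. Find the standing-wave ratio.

VSWR ≈ 4.06

Γ = (Z_L − Z_0)/(Z_L + Z_0) = (152 − j187)/(352 − j187)
|Γ| = 241/399 = 0.605
VSWR = (1 + |Γ|)/(1 − |Γ|) = 1.6/0.395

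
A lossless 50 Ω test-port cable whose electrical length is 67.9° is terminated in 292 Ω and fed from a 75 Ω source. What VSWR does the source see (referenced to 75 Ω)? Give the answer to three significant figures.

VSWR ≈ 8.08

tan(βl) = 2.46
Z_in = Z_0·(Z_L + jZ_0·tanβl)/(Z_0 + jZ_L·tanβl) = 9.93 − j19.6 Ω
Γ_s = (Z_in − Z_s)/(Z_in + Z_s) = (-65.1 − j19.6)/(84.9 − j19.6), |Γ_s| = 0.78
VSWR = (1 + |Γ_s|)/(1 − |Γ_s|)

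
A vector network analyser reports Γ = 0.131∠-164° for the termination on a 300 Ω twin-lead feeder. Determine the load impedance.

Z_L = Z_0·(1 + Γ)/(1 − Γ) = 300·(0.874 − j0.0361)/(1.13 + j0.0361)

Z_L ≈ 232 − j17.1 Ω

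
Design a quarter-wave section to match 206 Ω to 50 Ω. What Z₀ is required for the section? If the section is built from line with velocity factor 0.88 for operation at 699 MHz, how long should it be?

Z_qwt ≈ 101 Ω; length ≈ 9.44 cm

Z_qwt = √(Z_0·R_L) = √(50 × 206) = √10300
λ = 0.88·c/f = 0.378 m, so l = λ/4 = 0.0944 m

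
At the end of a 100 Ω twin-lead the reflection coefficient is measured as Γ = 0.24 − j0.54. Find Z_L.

Z_L ≈ 74.9 − j124 Ω

Z_L = Z_0·(1 + Γ)/(1 − Γ) = 100·(1.24 − j0.54)/(0.76 + j0.54)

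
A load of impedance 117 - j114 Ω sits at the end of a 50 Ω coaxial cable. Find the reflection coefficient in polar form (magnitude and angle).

Γ = (Z_L − Z_0)/(Z_L + Z_0) = (67 − j114)/(167 − j114)
|Γ| = 132/202 = 0.654

Γ ≈ 0.654 ∠ -25.2°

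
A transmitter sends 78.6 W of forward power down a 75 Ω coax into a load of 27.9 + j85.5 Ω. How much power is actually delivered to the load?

P_delivered ≈ 36.8 W

|Γ| = |(-47.1 + j85.5)/(102.9 + j85.5)| = 0.73
|Γ|² = 0.532
P_refl = |Γ|²·P_inc = 41.8 W, P_del = (1 − |Γ|²)·P_inc = 36.8 W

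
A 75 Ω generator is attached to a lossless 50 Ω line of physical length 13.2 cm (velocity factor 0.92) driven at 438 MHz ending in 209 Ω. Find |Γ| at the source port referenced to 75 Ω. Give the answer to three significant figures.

|Γ| ≈ 0.717

λ = v/f = 0.92·c / 438 MHz = 0.63 m
βl = 2π·l/λ = 2π × 0.209 = 75.4°
tan(βl) = 3.84
Z_in = Z_0·(Z_L + jZ_0·tanβl)/(Z_0 + jZ_L·tanβl) = 12.7 − j12.2 Ω
Γ_s = (Z_in − Z_s)/(Z_in + Z_s) = (-62.3 − j12.2)/(87.7 − j12.2), |Γ_s| = 0.717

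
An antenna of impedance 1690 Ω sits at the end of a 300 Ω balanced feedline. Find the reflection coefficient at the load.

Γ = (Z_L − Z_0)/(Z_L + Z_0) = (1690 − 300)/(1690 + 300) = 1390/1990

Γ = 0.698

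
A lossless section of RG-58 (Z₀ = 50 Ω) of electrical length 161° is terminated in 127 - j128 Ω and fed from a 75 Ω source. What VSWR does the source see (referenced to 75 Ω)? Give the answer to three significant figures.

tan(βl) = -0.344
Z_in = Z_0·(Z_L + jZ_0·tanβl)/(Z_0 + jZ_L·tanβl) = 182 + j120 Ω
Γ_s = (Z_in − Z_s)/(Z_in + Z_s) = (107 + j120)/(257 + j120), |Γ_s| = 0.568
VSWR = (1 + |Γ_s|)/(1 − |Γ_s|)

VSWR ≈ 3.63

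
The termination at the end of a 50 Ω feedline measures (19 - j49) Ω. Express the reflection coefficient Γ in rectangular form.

Γ ≈ 0.0366 − j0.684

Γ = (Z_L − Z_0)/(Z_L + Z_0) = (-31 − j49)/(69 − j49)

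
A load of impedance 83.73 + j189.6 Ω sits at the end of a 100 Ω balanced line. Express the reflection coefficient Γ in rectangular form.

Γ = (Z_L − Z_0)/(Z_L + Z_0) = (-16.27 + j189.6)/(183.7 + j189.6)

Γ ≈ 0.473 + j0.544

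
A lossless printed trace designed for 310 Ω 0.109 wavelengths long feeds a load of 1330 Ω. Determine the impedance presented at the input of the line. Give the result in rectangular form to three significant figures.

βl = 2π × 0.109 = 39.2°
tan(βl) = tan(39.2°) = 0.817
Z_in = Z_0·(Z_L + jZ_0·tanβl)/(Z_0 + jZ_L·tanβl)
     = 310·(1330 + j253)/(310 + j1090)

Z_in ≈ 167 − j332 Ω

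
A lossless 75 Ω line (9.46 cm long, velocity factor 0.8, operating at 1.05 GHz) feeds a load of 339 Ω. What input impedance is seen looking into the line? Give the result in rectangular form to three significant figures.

λ = v/f = 0.8·c / 1.05 GHz = 0.229 m
βl = 2π·l/λ = 2π × 0.414 = 149°
tan(βl) = tan(149°) = -0.601
Z_in = Z_0·(Z_L + jZ_0·tanβl)/(Z_0 + jZ_L·tanβl)
     = 75·(339 − j45.1)/(75 − j204)

Z_in ≈ 55.1 + j105 Ω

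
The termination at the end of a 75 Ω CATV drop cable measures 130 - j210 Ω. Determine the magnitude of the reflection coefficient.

|Γ| ≈ 0.74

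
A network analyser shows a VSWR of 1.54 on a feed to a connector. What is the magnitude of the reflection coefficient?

|Γ| = (S − 1)/(S + 1) = (1.54 − 1)/(1.54 + 1) = 0.54/2.54

|Γ| ≈ 0.213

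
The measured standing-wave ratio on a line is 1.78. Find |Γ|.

|Γ| ≈ 0.281

|Γ| = (S − 1)/(S + 1) = (1.78 − 1)/(1.78 + 1) = 0.78/2.78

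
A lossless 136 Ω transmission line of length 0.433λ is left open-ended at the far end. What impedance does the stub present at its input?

Z_in ≈ +j304 Ω

βl = 2π × 0.433 = 156°
tan(βl) = -0.448
For an open-ended stub, Z_in = −jZ_0·cot(βl) = −jZ_0/tan(βl)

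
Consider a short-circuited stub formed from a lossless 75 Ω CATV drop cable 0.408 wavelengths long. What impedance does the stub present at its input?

βl = 2π × 0.408 = 147°
tan(βl) = -0.652
For a short-circuited stub, Z_in = jZ_0·tan(βl)

Z_in ≈ −j48.9 Ω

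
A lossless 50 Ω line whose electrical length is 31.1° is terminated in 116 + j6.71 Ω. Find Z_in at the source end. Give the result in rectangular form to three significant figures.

Z_in ≈ 56.4 − j45.8 Ω

tan(βl) = tan(31.1°) = 0.603
Z_in = Z_0·(Z_L + jZ_0·tanβl)/(Z_0 + jZ_L·tanβl)
     = 50·(116 + j36.9)/(46 + j70)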